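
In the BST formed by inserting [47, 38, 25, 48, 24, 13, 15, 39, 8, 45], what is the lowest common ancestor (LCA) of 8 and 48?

Tree insertion order: [47, 38, 25, 48, 24, 13, 15, 39, 8, 45]
Tree (level-order array): [47, 38, 48, 25, 39, None, None, 24, None, None, 45, 13, None, None, None, 8, 15]
In a BST, the LCA of p=8, q=48 is the first node v on the
root-to-leaf path with p <= v <= q (go left if both < v, right if both > v).
Walk from root:
  at 47: 8 <= 47 <= 48, this is the LCA
LCA = 47


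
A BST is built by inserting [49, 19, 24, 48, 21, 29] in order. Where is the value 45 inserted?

Starting tree (level order): [49, 19, None, None, 24, 21, 48, None, None, 29]
Insertion path: 49 -> 19 -> 24 -> 48 -> 29
Result: insert 45 as right child of 29
Final tree (level order): [49, 19, None, None, 24, 21, 48, None, None, 29, None, None, 45]


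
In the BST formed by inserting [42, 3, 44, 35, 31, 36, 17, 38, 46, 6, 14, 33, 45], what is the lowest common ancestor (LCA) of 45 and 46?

Tree insertion order: [42, 3, 44, 35, 31, 36, 17, 38, 46, 6, 14, 33, 45]
Tree (level-order array): [42, 3, 44, None, 35, None, 46, 31, 36, 45, None, 17, 33, None, 38, None, None, 6, None, None, None, None, None, None, 14]
In a BST, the LCA of p=45, q=46 is the first node v on the
root-to-leaf path with p <= v <= q (go left if both < v, right if both > v).
Walk from root:
  at 42: both 45 and 46 > 42, go right
  at 44: both 45 and 46 > 44, go right
  at 46: 45 <= 46 <= 46, this is the LCA
LCA = 46


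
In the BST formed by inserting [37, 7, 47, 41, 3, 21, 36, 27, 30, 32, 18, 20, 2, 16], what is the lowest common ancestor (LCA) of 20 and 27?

Tree insertion order: [37, 7, 47, 41, 3, 21, 36, 27, 30, 32, 18, 20, 2, 16]
Tree (level-order array): [37, 7, 47, 3, 21, 41, None, 2, None, 18, 36, None, None, None, None, 16, 20, 27, None, None, None, None, None, None, 30, None, 32]
In a BST, the LCA of p=20, q=27 is the first node v on the
root-to-leaf path with p <= v <= q (go left if both < v, right if both > v).
Walk from root:
  at 37: both 20 and 27 < 37, go left
  at 7: both 20 and 27 > 7, go right
  at 21: 20 <= 21 <= 27, this is the LCA
LCA = 21


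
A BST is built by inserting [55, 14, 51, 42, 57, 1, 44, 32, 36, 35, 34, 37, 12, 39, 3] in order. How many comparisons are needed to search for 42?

Search path for 42: 55 -> 14 -> 51 -> 42
Found: True
Comparisons: 4


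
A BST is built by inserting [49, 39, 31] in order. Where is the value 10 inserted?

Starting tree (level order): [49, 39, None, 31]
Insertion path: 49 -> 39 -> 31
Result: insert 10 as left child of 31
Final tree (level order): [49, 39, None, 31, None, 10]


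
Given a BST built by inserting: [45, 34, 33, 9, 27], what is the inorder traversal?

Tree insertion order: [45, 34, 33, 9, 27]
Tree (level-order array): [45, 34, None, 33, None, 9, None, None, 27]
Inorder traversal: [9, 27, 33, 34, 45]


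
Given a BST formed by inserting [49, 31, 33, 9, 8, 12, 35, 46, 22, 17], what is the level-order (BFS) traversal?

Tree insertion order: [49, 31, 33, 9, 8, 12, 35, 46, 22, 17]
Tree (level-order array): [49, 31, None, 9, 33, 8, 12, None, 35, None, None, None, 22, None, 46, 17]
BFS from the root, enqueuing left then right child of each popped node:
  queue [49] -> pop 49, enqueue [31], visited so far: [49]
  queue [31] -> pop 31, enqueue [9, 33], visited so far: [49, 31]
  queue [9, 33] -> pop 9, enqueue [8, 12], visited so far: [49, 31, 9]
  queue [33, 8, 12] -> pop 33, enqueue [35], visited so far: [49, 31, 9, 33]
  queue [8, 12, 35] -> pop 8, enqueue [none], visited so far: [49, 31, 9, 33, 8]
  queue [12, 35] -> pop 12, enqueue [22], visited so far: [49, 31, 9, 33, 8, 12]
  queue [35, 22] -> pop 35, enqueue [46], visited so far: [49, 31, 9, 33, 8, 12, 35]
  queue [22, 46] -> pop 22, enqueue [17], visited so far: [49, 31, 9, 33, 8, 12, 35, 22]
  queue [46, 17] -> pop 46, enqueue [none], visited so far: [49, 31, 9, 33, 8, 12, 35, 22, 46]
  queue [17] -> pop 17, enqueue [none], visited so far: [49, 31, 9, 33, 8, 12, 35, 22, 46, 17]
Result: [49, 31, 9, 33, 8, 12, 35, 22, 46, 17]


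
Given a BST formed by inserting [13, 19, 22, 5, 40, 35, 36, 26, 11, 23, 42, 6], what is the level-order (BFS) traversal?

Tree insertion order: [13, 19, 22, 5, 40, 35, 36, 26, 11, 23, 42, 6]
Tree (level-order array): [13, 5, 19, None, 11, None, 22, 6, None, None, 40, None, None, 35, 42, 26, 36, None, None, 23]
BFS from the root, enqueuing left then right child of each popped node:
  queue [13] -> pop 13, enqueue [5, 19], visited so far: [13]
  queue [5, 19] -> pop 5, enqueue [11], visited so far: [13, 5]
  queue [19, 11] -> pop 19, enqueue [22], visited so far: [13, 5, 19]
  queue [11, 22] -> pop 11, enqueue [6], visited so far: [13, 5, 19, 11]
  queue [22, 6] -> pop 22, enqueue [40], visited so far: [13, 5, 19, 11, 22]
  queue [6, 40] -> pop 6, enqueue [none], visited so far: [13, 5, 19, 11, 22, 6]
  queue [40] -> pop 40, enqueue [35, 42], visited so far: [13, 5, 19, 11, 22, 6, 40]
  queue [35, 42] -> pop 35, enqueue [26, 36], visited so far: [13, 5, 19, 11, 22, 6, 40, 35]
  queue [42, 26, 36] -> pop 42, enqueue [none], visited so far: [13, 5, 19, 11, 22, 6, 40, 35, 42]
  queue [26, 36] -> pop 26, enqueue [23], visited so far: [13, 5, 19, 11, 22, 6, 40, 35, 42, 26]
  queue [36, 23] -> pop 36, enqueue [none], visited so far: [13, 5, 19, 11, 22, 6, 40, 35, 42, 26, 36]
  queue [23] -> pop 23, enqueue [none], visited so far: [13, 5, 19, 11, 22, 6, 40, 35, 42, 26, 36, 23]
Result: [13, 5, 19, 11, 22, 6, 40, 35, 42, 26, 36, 23]


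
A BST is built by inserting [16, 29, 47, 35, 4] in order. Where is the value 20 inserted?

Starting tree (level order): [16, 4, 29, None, None, None, 47, 35]
Insertion path: 16 -> 29
Result: insert 20 as left child of 29
Final tree (level order): [16, 4, 29, None, None, 20, 47, None, None, 35]


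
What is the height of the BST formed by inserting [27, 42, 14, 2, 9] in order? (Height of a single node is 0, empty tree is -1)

Insertion order: [27, 42, 14, 2, 9]
Tree (level-order array): [27, 14, 42, 2, None, None, None, None, 9]
Compute height bottom-up (empty subtree = -1):
  height(9) = 1 + max(-1, -1) = 0
  height(2) = 1 + max(-1, 0) = 1
  height(14) = 1 + max(1, -1) = 2
  height(42) = 1 + max(-1, -1) = 0
  height(27) = 1 + max(2, 0) = 3
Height = 3


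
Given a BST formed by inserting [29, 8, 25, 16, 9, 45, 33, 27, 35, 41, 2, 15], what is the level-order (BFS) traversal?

Tree insertion order: [29, 8, 25, 16, 9, 45, 33, 27, 35, 41, 2, 15]
Tree (level-order array): [29, 8, 45, 2, 25, 33, None, None, None, 16, 27, None, 35, 9, None, None, None, None, 41, None, 15]
BFS from the root, enqueuing left then right child of each popped node:
  queue [29] -> pop 29, enqueue [8, 45], visited so far: [29]
  queue [8, 45] -> pop 8, enqueue [2, 25], visited so far: [29, 8]
  queue [45, 2, 25] -> pop 45, enqueue [33], visited so far: [29, 8, 45]
  queue [2, 25, 33] -> pop 2, enqueue [none], visited so far: [29, 8, 45, 2]
  queue [25, 33] -> pop 25, enqueue [16, 27], visited so far: [29, 8, 45, 2, 25]
  queue [33, 16, 27] -> pop 33, enqueue [35], visited so far: [29, 8, 45, 2, 25, 33]
  queue [16, 27, 35] -> pop 16, enqueue [9], visited so far: [29, 8, 45, 2, 25, 33, 16]
  queue [27, 35, 9] -> pop 27, enqueue [none], visited so far: [29, 8, 45, 2, 25, 33, 16, 27]
  queue [35, 9] -> pop 35, enqueue [41], visited so far: [29, 8, 45, 2, 25, 33, 16, 27, 35]
  queue [9, 41] -> pop 9, enqueue [15], visited so far: [29, 8, 45, 2, 25, 33, 16, 27, 35, 9]
  queue [41, 15] -> pop 41, enqueue [none], visited so far: [29, 8, 45, 2, 25, 33, 16, 27, 35, 9, 41]
  queue [15] -> pop 15, enqueue [none], visited so far: [29, 8, 45, 2, 25, 33, 16, 27, 35, 9, 41, 15]
Result: [29, 8, 45, 2, 25, 33, 16, 27, 35, 9, 41, 15]


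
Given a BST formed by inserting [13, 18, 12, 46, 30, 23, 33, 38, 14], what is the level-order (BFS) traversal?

Tree insertion order: [13, 18, 12, 46, 30, 23, 33, 38, 14]
Tree (level-order array): [13, 12, 18, None, None, 14, 46, None, None, 30, None, 23, 33, None, None, None, 38]
BFS from the root, enqueuing left then right child of each popped node:
  queue [13] -> pop 13, enqueue [12, 18], visited so far: [13]
  queue [12, 18] -> pop 12, enqueue [none], visited so far: [13, 12]
  queue [18] -> pop 18, enqueue [14, 46], visited so far: [13, 12, 18]
  queue [14, 46] -> pop 14, enqueue [none], visited so far: [13, 12, 18, 14]
  queue [46] -> pop 46, enqueue [30], visited so far: [13, 12, 18, 14, 46]
  queue [30] -> pop 30, enqueue [23, 33], visited so far: [13, 12, 18, 14, 46, 30]
  queue [23, 33] -> pop 23, enqueue [none], visited so far: [13, 12, 18, 14, 46, 30, 23]
  queue [33] -> pop 33, enqueue [38], visited so far: [13, 12, 18, 14, 46, 30, 23, 33]
  queue [38] -> pop 38, enqueue [none], visited so far: [13, 12, 18, 14, 46, 30, 23, 33, 38]
Result: [13, 12, 18, 14, 46, 30, 23, 33, 38]


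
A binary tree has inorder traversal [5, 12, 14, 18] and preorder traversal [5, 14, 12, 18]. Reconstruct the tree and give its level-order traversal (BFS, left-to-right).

Inorder:  [5, 12, 14, 18]
Preorder: [5, 14, 12, 18]
Algorithm: preorder visits root first, so consume preorder in order;
for each root, split the current inorder slice at that value into
left-subtree inorder and right-subtree inorder, then recurse.
Recursive splits:
  root=5; inorder splits into left=[], right=[12, 14, 18]
  root=14; inorder splits into left=[12], right=[18]
  root=12; inorder splits into left=[], right=[]
  root=18; inorder splits into left=[], right=[]
Reconstructed level-order: [5, 14, 12, 18]


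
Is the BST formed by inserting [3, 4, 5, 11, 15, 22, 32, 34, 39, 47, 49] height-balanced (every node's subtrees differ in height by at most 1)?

Tree (level-order array): [3, None, 4, None, 5, None, 11, None, 15, None, 22, None, 32, None, 34, None, 39, None, 47, None, 49]
Definition: a tree is height-balanced if, at every node, |h(left) - h(right)| <= 1 (empty subtree has height -1).
Bottom-up per-node check:
  node 49: h_left=-1, h_right=-1, diff=0 [OK], height=0
  node 47: h_left=-1, h_right=0, diff=1 [OK], height=1
  node 39: h_left=-1, h_right=1, diff=2 [FAIL (|-1-1|=2 > 1)], height=2
  node 34: h_left=-1, h_right=2, diff=3 [FAIL (|-1-2|=3 > 1)], height=3
  node 32: h_left=-1, h_right=3, diff=4 [FAIL (|-1-3|=4 > 1)], height=4
  node 22: h_left=-1, h_right=4, diff=5 [FAIL (|-1-4|=5 > 1)], height=5
  node 15: h_left=-1, h_right=5, diff=6 [FAIL (|-1-5|=6 > 1)], height=6
  node 11: h_left=-1, h_right=6, diff=7 [FAIL (|-1-6|=7 > 1)], height=7
  node 5: h_left=-1, h_right=7, diff=8 [FAIL (|-1-7|=8 > 1)], height=8
  node 4: h_left=-1, h_right=8, diff=9 [FAIL (|-1-8|=9 > 1)], height=9
  node 3: h_left=-1, h_right=9, diff=10 [FAIL (|-1-9|=10 > 1)], height=10
Node 39 violates the condition: |-1 - 1| = 2 > 1.
Result: Not balanced


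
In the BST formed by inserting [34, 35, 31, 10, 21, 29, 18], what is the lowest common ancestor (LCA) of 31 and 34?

Tree insertion order: [34, 35, 31, 10, 21, 29, 18]
Tree (level-order array): [34, 31, 35, 10, None, None, None, None, 21, 18, 29]
In a BST, the LCA of p=31, q=34 is the first node v on the
root-to-leaf path with p <= v <= q (go left if both < v, right if both > v).
Walk from root:
  at 34: 31 <= 34 <= 34, this is the LCA
LCA = 34


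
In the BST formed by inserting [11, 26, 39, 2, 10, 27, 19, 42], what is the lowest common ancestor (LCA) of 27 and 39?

Tree insertion order: [11, 26, 39, 2, 10, 27, 19, 42]
Tree (level-order array): [11, 2, 26, None, 10, 19, 39, None, None, None, None, 27, 42]
In a BST, the LCA of p=27, q=39 is the first node v on the
root-to-leaf path with p <= v <= q (go left if both < v, right if both > v).
Walk from root:
  at 11: both 27 and 39 > 11, go right
  at 26: both 27 and 39 > 26, go right
  at 39: 27 <= 39 <= 39, this is the LCA
LCA = 39


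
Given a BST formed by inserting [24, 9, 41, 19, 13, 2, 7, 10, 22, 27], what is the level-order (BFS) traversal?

Tree insertion order: [24, 9, 41, 19, 13, 2, 7, 10, 22, 27]
Tree (level-order array): [24, 9, 41, 2, 19, 27, None, None, 7, 13, 22, None, None, None, None, 10]
BFS from the root, enqueuing left then right child of each popped node:
  queue [24] -> pop 24, enqueue [9, 41], visited so far: [24]
  queue [9, 41] -> pop 9, enqueue [2, 19], visited so far: [24, 9]
  queue [41, 2, 19] -> pop 41, enqueue [27], visited so far: [24, 9, 41]
  queue [2, 19, 27] -> pop 2, enqueue [7], visited so far: [24, 9, 41, 2]
  queue [19, 27, 7] -> pop 19, enqueue [13, 22], visited so far: [24, 9, 41, 2, 19]
  queue [27, 7, 13, 22] -> pop 27, enqueue [none], visited so far: [24, 9, 41, 2, 19, 27]
  queue [7, 13, 22] -> pop 7, enqueue [none], visited so far: [24, 9, 41, 2, 19, 27, 7]
  queue [13, 22] -> pop 13, enqueue [10], visited so far: [24, 9, 41, 2, 19, 27, 7, 13]
  queue [22, 10] -> pop 22, enqueue [none], visited so far: [24, 9, 41, 2, 19, 27, 7, 13, 22]
  queue [10] -> pop 10, enqueue [none], visited so far: [24, 9, 41, 2, 19, 27, 7, 13, 22, 10]
Result: [24, 9, 41, 2, 19, 27, 7, 13, 22, 10]


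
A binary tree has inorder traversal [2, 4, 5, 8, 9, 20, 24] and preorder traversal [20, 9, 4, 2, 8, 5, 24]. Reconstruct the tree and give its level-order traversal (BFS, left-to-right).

Inorder:  [2, 4, 5, 8, 9, 20, 24]
Preorder: [20, 9, 4, 2, 8, 5, 24]
Algorithm: preorder visits root first, so consume preorder in order;
for each root, split the current inorder slice at that value into
left-subtree inorder and right-subtree inorder, then recurse.
Recursive splits:
  root=20; inorder splits into left=[2, 4, 5, 8, 9], right=[24]
  root=9; inorder splits into left=[2, 4, 5, 8], right=[]
  root=4; inorder splits into left=[2], right=[5, 8]
  root=2; inorder splits into left=[], right=[]
  root=8; inorder splits into left=[5], right=[]
  root=5; inorder splits into left=[], right=[]
  root=24; inorder splits into left=[], right=[]
Reconstructed level-order: [20, 9, 24, 4, 2, 8, 5]


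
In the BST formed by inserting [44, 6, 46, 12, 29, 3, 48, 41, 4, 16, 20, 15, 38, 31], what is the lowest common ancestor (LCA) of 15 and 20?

Tree insertion order: [44, 6, 46, 12, 29, 3, 48, 41, 4, 16, 20, 15, 38, 31]
Tree (level-order array): [44, 6, 46, 3, 12, None, 48, None, 4, None, 29, None, None, None, None, 16, 41, 15, 20, 38, None, None, None, None, None, 31]
In a BST, the LCA of p=15, q=20 is the first node v on the
root-to-leaf path with p <= v <= q (go left if both < v, right if both > v).
Walk from root:
  at 44: both 15 and 20 < 44, go left
  at 6: both 15 and 20 > 6, go right
  at 12: both 15 and 20 > 12, go right
  at 29: both 15 and 20 < 29, go left
  at 16: 15 <= 16 <= 20, this is the LCA
LCA = 16


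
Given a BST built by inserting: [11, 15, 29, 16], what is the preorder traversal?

Tree insertion order: [11, 15, 29, 16]
Tree (level-order array): [11, None, 15, None, 29, 16]
Preorder traversal: [11, 15, 29, 16]


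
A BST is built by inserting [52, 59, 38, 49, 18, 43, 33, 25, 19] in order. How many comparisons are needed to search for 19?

Search path for 19: 52 -> 38 -> 18 -> 33 -> 25 -> 19
Found: True
Comparisons: 6


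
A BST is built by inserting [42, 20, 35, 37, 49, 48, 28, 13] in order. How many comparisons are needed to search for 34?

Search path for 34: 42 -> 20 -> 35 -> 28
Found: False
Comparisons: 4


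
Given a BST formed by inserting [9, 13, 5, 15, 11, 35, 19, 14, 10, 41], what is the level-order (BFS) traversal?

Tree insertion order: [9, 13, 5, 15, 11, 35, 19, 14, 10, 41]
Tree (level-order array): [9, 5, 13, None, None, 11, 15, 10, None, 14, 35, None, None, None, None, 19, 41]
BFS from the root, enqueuing left then right child of each popped node:
  queue [9] -> pop 9, enqueue [5, 13], visited so far: [9]
  queue [5, 13] -> pop 5, enqueue [none], visited so far: [9, 5]
  queue [13] -> pop 13, enqueue [11, 15], visited so far: [9, 5, 13]
  queue [11, 15] -> pop 11, enqueue [10], visited so far: [9, 5, 13, 11]
  queue [15, 10] -> pop 15, enqueue [14, 35], visited so far: [9, 5, 13, 11, 15]
  queue [10, 14, 35] -> pop 10, enqueue [none], visited so far: [9, 5, 13, 11, 15, 10]
  queue [14, 35] -> pop 14, enqueue [none], visited so far: [9, 5, 13, 11, 15, 10, 14]
  queue [35] -> pop 35, enqueue [19, 41], visited so far: [9, 5, 13, 11, 15, 10, 14, 35]
  queue [19, 41] -> pop 19, enqueue [none], visited so far: [9, 5, 13, 11, 15, 10, 14, 35, 19]
  queue [41] -> pop 41, enqueue [none], visited so far: [9, 5, 13, 11, 15, 10, 14, 35, 19, 41]
Result: [9, 5, 13, 11, 15, 10, 14, 35, 19, 41]


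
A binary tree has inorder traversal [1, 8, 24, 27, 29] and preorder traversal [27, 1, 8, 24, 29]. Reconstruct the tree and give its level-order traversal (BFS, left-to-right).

Inorder:  [1, 8, 24, 27, 29]
Preorder: [27, 1, 8, 24, 29]
Algorithm: preorder visits root first, so consume preorder in order;
for each root, split the current inorder slice at that value into
left-subtree inorder and right-subtree inorder, then recurse.
Recursive splits:
  root=27; inorder splits into left=[1, 8, 24], right=[29]
  root=1; inorder splits into left=[], right=[8, 24]
  root=8; inorder splits into left=[], right=[24]
  root=24; inorder splits into left=[], right=[]
  root=29; inorder splits into left=[], right=[]
Reconstructed level-order: [27, 1, 29, 8, 24]


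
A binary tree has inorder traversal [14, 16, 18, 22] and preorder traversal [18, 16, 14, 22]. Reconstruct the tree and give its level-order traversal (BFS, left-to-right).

Inorder:  [14, 16, 18, 22]
Preorder: [18, 16, 14, 22]
Algorithm: preorder visits root first, so consume preorder in order;
for each root, split the current inorder slice at that value into
left-subtree inorder and right-subtree inorder, then recurse.
Recursive splits:
  root=18; inorder splits into left=[14, 16], right=[22]
  root=16; inorder splits into left=[14], right=[]
  root=14; inorder splits into left=[], right=[]
  root=22; inorder splits into left=[], right=[]
Reconstructed level-order: [18, 16, 22, 14]


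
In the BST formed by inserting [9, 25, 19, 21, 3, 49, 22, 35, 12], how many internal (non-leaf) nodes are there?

Tree built from: [9, 25, 19, 21, 3, 49, 22, 35, 12]
Tree (level-order array): [9, 3, 25, None, None, 19, 49, 12, 21, 35, None, None, None, None, 22]
Rule: An internal node has at least one child.
Per-node child counts:
  node 9: 2 child(ren)
  node 3: 0 child(ren)
  node 25: 2 child(ren)
  node 19: 2 child(ren)
  node 12: 0 child(ren)
  node 21: 1 child(ren)
  node 22: 0 child(ren)
  node 49: 1 child(ren)
  node 35: 0 child(ren)
Matching nodes: [9, 25, 19, 21, 49]
Count of internal (non-leaf) nodes: 5


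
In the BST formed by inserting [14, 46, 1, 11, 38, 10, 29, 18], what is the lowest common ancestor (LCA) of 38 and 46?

Tree insertion order: [14, 46, 1, 11, 38, 10, 29, 18]
Tree (level-order array): [14, 1, 46, None, 11, 38, None, 10, None, 29, None, None, None, 18]
In a BST, the LCA of p=38, q=46 is the first node v on the
root-to-leaf path with p <= v <= q (go left if both < v, right if both > v).
Walk from root:
  at 14: both 38 and 46 > 14, go right
  at 46: 38 <= 46 <= 46, this is the LCA
LCA = 46


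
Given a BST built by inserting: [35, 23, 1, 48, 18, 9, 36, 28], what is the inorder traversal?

Tree insertion order: [35, 23, 1, 48, 18, 9, 36, 28]
Tree (level-order array): [35, 23, 48, 1, 28, 36, None, None, 18, None, None, None, None, 9]
Inorder traversal: [1, 9, 18, 23, 28, 35, 36, 48]


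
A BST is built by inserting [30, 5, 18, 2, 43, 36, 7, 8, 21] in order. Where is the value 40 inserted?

Starting tree (level order): [30, 5, 43, 2, 18, 36, None, None, None, 7, 21, None, None, None, 8]
Insertion path: 30 -> 43 -> 36
Result: insert 40 as right child of 36
Final tree (level order): [30, 5, 43, 2, 18, 36, None, None, None, 7, 21, None, 40, None, 8]


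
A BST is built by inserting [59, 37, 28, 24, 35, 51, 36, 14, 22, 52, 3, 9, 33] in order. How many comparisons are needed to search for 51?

Search path for 51: 59 -> 37 -> 51
Found: True
Comparisons: 3


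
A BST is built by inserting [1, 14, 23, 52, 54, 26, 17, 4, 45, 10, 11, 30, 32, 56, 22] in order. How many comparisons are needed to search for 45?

Search path for 45: 1 -> 14 -> 23 -> 52 -> 26 -> 45
Found: True
Comparisons: 6


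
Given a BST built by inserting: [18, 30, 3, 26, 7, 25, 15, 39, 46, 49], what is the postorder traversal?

Tree insertion order: [18, 30, 3, 26, 7, 25, 15, 39, 46, 49]
Tree (level-order array): [18, 3, 30, None, 7, 26, 39, None, 15, 25, None, None, 46, None, None, None, None, None, 49]
Postorder traversal: [15, 7, 3, 25, 26, 49, 46, 39, 30, 18]


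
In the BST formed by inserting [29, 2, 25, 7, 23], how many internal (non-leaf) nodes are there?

Tree built from: [29, 2, 25, 7, 23]
Tree (level-order array): [29, 2, None, None, 25, 7, None, None, 23]
Rule: An internal node has at least one child.
Per-node child counts:
  node 29: 1 child(ren)
  node 2: 1 child(ren)
  node 25: 1 child(ren)
  node 7: 1 child(ren)
  node 23: 0 child(ren)
Matching nodes: [29, 2, 25, 7]
Count of internal (non-leaf) nodes: 4


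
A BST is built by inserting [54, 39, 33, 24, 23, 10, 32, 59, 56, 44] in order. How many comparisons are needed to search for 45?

Search path for 45: 54 -> 39 -> 44
Found: False
Comparisons: 3


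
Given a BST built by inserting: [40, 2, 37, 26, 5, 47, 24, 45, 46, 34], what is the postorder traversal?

Tree insertion order: [40, 2, 37, 26, 5, 47, 24, 45, 46, 34]
Tree (level-order array): [40, 2, 47, None, 37, 45, None, 26, None, None, 46, 5, 34, None, None, None, 24]
Postorder traversal: [24, 5, 34, 26, 37, 2, 46, 45, 47, 40]


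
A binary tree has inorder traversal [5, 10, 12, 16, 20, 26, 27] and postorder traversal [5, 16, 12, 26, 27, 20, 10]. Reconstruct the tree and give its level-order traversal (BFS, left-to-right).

Inorder:   [5, 10, 12, 16, 20, 26, 27]
Postorder: [5, 16, 12, 26, 27, 20, 10]
Algorithm: postorder visits root last, so walk postorder right-to-left;
each value is the root of the current inorder slice — split it at that
value, recurse on the right subtree first, then the left.
Recursive splits:
  root=10; inorder splits into left=[5], right=[12, 16, 20, 26, 27]
  root=20; inorder splits into left=[12, 16], right=[26, 27]
  root=27; inorder splits into left=[26], right=[]
  root=26; inorder splits into left=[], right=[]
  root=12; inorder splits into left=[], right=[16]
  root=16; inorder splits into left=[], right=[]
  root=5; inorder splits into left=[], right=[]
Reconstructed level-order: [10, 5, 20, 12, 27, 16, 26]


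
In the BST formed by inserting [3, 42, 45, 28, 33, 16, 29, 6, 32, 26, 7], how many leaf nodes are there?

Tree built from: [3, 42, 45, 28, 33, 16, 29, 6, 32, 26, 7]
Tree (level-order array): [3, None, 42, 28, 45, 16, 33, None, None, 6, 26, 29, None, None, 7, None, None, None, 32]
Rule: A leaf has 0 children.
Per-node child counts:
  node 3: 1 child(ren)
  node 42: 2 child(ren)
  node 28: 2 child(ren)
  node 16: 2 child(ren)
  node 6: 1 child(ren)
  node 7: 0 child(ren)
  node 26: 0 child(ren)
  node 33: 1 child(ren)
  node 29: 1 child(ren)
  node 32: 0 child(ren)
  node 45: 0 child(ren)
Matching nodes: [7, 26, 32, 45]
Count of leaf nodes: 4


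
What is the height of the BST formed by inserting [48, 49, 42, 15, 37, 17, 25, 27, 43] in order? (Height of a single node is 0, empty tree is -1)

Insertion order: [48, 49, 42, 15, 37, 17, 25, 27, 43]
Tree (level-order array): [48, 42, 49, 15, 43, None, None, None, 37, None, None, 17, None, None, 25, None, 27]
Compute height bottom-up (empty subtree = -1):
  height(27) = 1 + max(-1, -1) = 0
  height(25) = 1 + max(-1, 0) = 1
  height(17) = 1 + max(-1, 1) = 2
  height(37) = 1 + max(2, -1) = 3
  height(15) = 1 + max(-1, 3) = 4
  height(43) = 1 + max(-1, -1) = 0
  height(42) = 1 + max(4, 0) = 5
  height(49) = 1 + max(-1, -1) = 0
  height(48) = 1 + max(5, 0) = 6
Height = 6


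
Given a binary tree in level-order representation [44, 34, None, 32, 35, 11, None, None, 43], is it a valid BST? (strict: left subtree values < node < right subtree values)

Level-order array: [44, 34, None, 32, 35, 11, None, None, 43]
Validate using subtree bounds (lo, hi): at each node, require lo < value < hi,
then recurse left with hi=value and right with lo=value.
Preorder trace (stopping at first violation):
  at node 44 with bounds (-inf, +inf): OK
  at node 34 with bounds (-inf, 44): OK
  at node 32 with bounds (-inf, 34): OK
  at node 11 with bounds (-inf, 32): OK
  at node 35 with bounds (34, 44): OK
  at node 43 with bounds (35, 44): OK
No violation found at any node.
Result: Valid BST


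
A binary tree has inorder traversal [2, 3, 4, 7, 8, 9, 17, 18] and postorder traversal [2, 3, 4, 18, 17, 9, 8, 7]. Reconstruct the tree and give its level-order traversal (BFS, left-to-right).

Inorder:   [2, 3, 4, 7, 8, 9, 17, 18]
Postorder: [2, 3, 4, 18, 17, 9, 8, 7]
Algorithm: postorder visits root last, so walk postorder right-to-left;
each value is the root of the current inorder slice — split it at that
value, recurse on the right subtree first, then the left.
Recursive splits:
  root=7; inorder splits into left=[2, 3, 4], right=[8, 9, 17, 18]
  root=8; inorder splits into left=[], right=[9, 17, 18]
  root=9; inorder splits into left=[], right=[17, 18]
  root=17; inorder splits into left=[], right=[18]
  root=18; inorder splits into left=[], right=[]
  root=4; inorder splits into left=[2, 3], right=[]
  root=3; inorder splits into left=[2], right=[]
  root=2; inorder splits into left=[], right=[]
Reconstructed level-order: [7, 4, 8, 3, 9, 2, 17, 18]


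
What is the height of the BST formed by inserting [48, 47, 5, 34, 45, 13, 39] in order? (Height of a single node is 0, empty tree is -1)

Insertion order: [48, 47, 5, 34, 45, 13, 39]
Tree (level-order array): [48, 47, None, 5, None, None, 34, 13, 45, None, None, 39]
Compute height bottom-up (empty subtree = -1):
  height(13) = 1 + max(-1, -1) = 0
  height(39) = 1 + max(-1, -1) = 0
  height(45) = 1 + max(0, -1) = 1
  height(34) = 1 + max(0, 1) = 2
  height(5) = 1 + max(-1, 2) = 3
  height(47) = 1 + max(3, -1) = 4
  height(48) = 1 + max(4, -1) = 5
Height = 5


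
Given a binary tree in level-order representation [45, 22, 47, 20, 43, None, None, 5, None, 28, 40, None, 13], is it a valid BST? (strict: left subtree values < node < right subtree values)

Level-order array: [45, 22, 47, 20, 43, None, None, 5, None, 28, 40, None, 13]
Validate using subtree bounds (lo, hi): at each node, require lo < value < hi,
then recurse left with hi=value and right with lo=value.
Preorder trace (stopping at first violation):
  at node 45 with bounds (-inf, +inf): OK
  at node 22 with bounds (-inf, 45): OK
  at node 20 with bounds (-inf, 22): OK
  at node 5 with bounds (-inf, 20): OK
  at node 13 with bounds (5, 20): OK
  at node 43 with bounds (22, 45): OK
  at node 28 with bounds (22, 43): OK
  at node 40 with bounds (43, 45): VIOLATION
Node 40 violates its bound: not (43 < 40 < 45).
Result: Not a valid BST


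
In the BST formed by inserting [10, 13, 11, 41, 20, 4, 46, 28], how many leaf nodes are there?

Tree built from: [10, 13, 11, 41, 20, 4, 46, 28]
Tree (level-order array): [10, 4, 13, None, None, 11, 41, None, None, 20, 46, None, 28]
Rule: A leaf has 0 children.
Per-node child counts:
  node 10: 2 child(ren)
  node 4: 0 child(ren)
  node 13: 2 child(ren)
  node 11: 0 child(ren)
  node 41: 2 child(ren)
  node 20: 1 child(ren)
  node 28: 0 child(ren)
  node 46: 0 child(ren)
Matching nodes: [4, 11, 28, 46]
Count of leaf nodes: 4


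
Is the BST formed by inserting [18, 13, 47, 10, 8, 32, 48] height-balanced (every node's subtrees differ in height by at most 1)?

Tree (level-order array): [18, 13, 47, 10, None, 32, 48, 8]
Definition: a tree is height-balanced if, at every node, |h(left) - h(right)| <= 1 (empty subtree has height -1).
Bottom-up per-node check:
  node 8: h_left=-1, h_right=-1, diff=0 [OK], height=0
  node 10: h_left=0, h_right=-1, diff=1 [OK], height=1
  node 13: h_left=1, h_right=-1, diff=2 [FAIL (|1--1|=2 > 1)], height=2
  node 32: h_left=-1, h_right=-1, diff=0 [OK], height=0
  node 48: h_left=-1, h_right=-1, diff=0 [OK], height=0
  node 47: h_left=0, h_right=0, diff=0 [OK], height=1
  node 18: h_left=2, h_right=1, diff=1 [OK], height=3
Node 13 violates the condition: |1 - -1| = 2 > 1.
Result: Not balanced


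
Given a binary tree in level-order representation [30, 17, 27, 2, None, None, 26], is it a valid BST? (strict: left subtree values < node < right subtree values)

Level-order array: [30, 17, 27, 2, None, None, 26]
Validate using subtree bounds (lo, hi): at each node, require lo < value < hi,
then recurse left with hi=value and right with lo=value.
Preorder trace (stopping at first violation):
  at node 30 with bounds (-inf, +inf): OK
  at node 17 with bounds (-inf, 30): OK
  at node 2 with bounds (-inf, 17): OK
  at node 27 with bounds (30, +inf): VIOLATION
Node 27 violates its bound: not (30 < 27 < +inf).
Result: Not a valid BST


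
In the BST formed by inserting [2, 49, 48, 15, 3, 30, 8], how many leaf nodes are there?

Tree built from: [2, 49, 48, 15, 3, 30, 8]
Tree (level-order array): [2, None, 49, 48, None, 15, None, 3, 30, None, 8]
Rule: A leaf has 0 children.
Per-node child counts:
  node 2: 1 child(ren)
  node 49: 1 child(ren)
  node 48: 1 child(ren)
  node 15: 2 child(ren)
  node 3: 1 child(ren)
  node 8: 0 child(ren)
  node 30: 0 child(ren)
Matching nodes: [8, 30]
Count of leaf nodes: 2


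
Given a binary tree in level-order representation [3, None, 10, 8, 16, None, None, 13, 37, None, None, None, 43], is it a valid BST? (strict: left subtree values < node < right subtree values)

Level-order array: [3, None, 10, 8, 16, None, None, 13, 37, None, None, None, 43]
Validate using subtree bounds (lo, hi): at each node, require lo < value < hi,
then recurse left with hi=value and right with lo=value.
Preorder trace (stopping at first violation):
  at node 3 with bounds (-inf, +inf): OK
  at node 10 with bounds (3, +inf): OK
  at node 8 with bounds (3, 10): OK
  at node 16 with bounds (10, +inf): OK
  at node 13 with bounds (10, 16): OK
  at node 37 with bounds (16, +inf): OK
  at node 43 with bounds (37, +inf): OK
No violation found at any node.
Result: Valid BST


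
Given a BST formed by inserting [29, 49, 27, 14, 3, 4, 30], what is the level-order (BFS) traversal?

Tree insertion order: [29, 49, 27, 14, 3, 4, 30]
Tree (level-order array): [29, 27, 49, 14, None, 30, None, 3, None, None, None, None, 4]
BFS from the root, enqueuing left then right child of each popped node:
  queue [29] -> pop 29, enqueue [27, 49], visited so far: [29]
  queue [27, 49] -> pop 27, enqueue [14], visited so far: [29, 27]
  queue [49, 14] -> pop 49, enqueue [30], visited so far: [29, 27, 49]
  queue [14, 30] -> pop 14, enqueue [3], visited so far: [29, 27, 49, 14]
  queue [30, 3] -> pop 30, enqueue [none], visited so far: [29, 27, 49, 14, 30]
  queue [3] -> pop 3, enqueue [4], visited so far: [29, 27, 49, 14, 30, 3]
  queue [4] -> pop 4, enqueue [none], visited so far: [29, 27, 49, 14, 30, 3, 4]
Result: [29, 27, 49, 14, 30, 3, 4]


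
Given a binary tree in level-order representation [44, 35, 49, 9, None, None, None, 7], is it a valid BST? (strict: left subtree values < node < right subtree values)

Level-order array: [44, 35, 49, 9, None, None, None, 7]
Validate using subtree bounds (lo, hi): at each node, require lo < value < hi,
then recurse left with hi=value and right with lo=value.
Preorder trace (stopping at first violation):
  at node 44 with bounds (-inf, +inf): OK
  at node 35 with bounds (-inf, 44): OK
  at node 9 with bounds (-inf, 35): OK
  at node 7 with bounds (-inf, 9): OK
  at node 49 with bounds (44, +inf): OK
No violation found at any node.
Result: Valid BST


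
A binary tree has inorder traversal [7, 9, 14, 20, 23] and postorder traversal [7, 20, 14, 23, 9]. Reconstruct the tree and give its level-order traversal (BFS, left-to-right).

Inorder:   [7, 9, 14, 20, 23]
Postorder: [7, 20, 14, 23, 9]
Algorithm: postorder visits root last, so walk postorder right-to-left;
each value is the root of the current inorder slice — split it at that
value, recurse on the right subtree first, then the left.
Recursive splits:
  root=9; inorder splits into left=[7], right=[14, 20, 23]
  root=23; inorder splits into left=[14, 20], right=[]
  root=14; inorder splits into left=[], right=[20]
  root=20; inorder splits into left=[], right=[]
  root=7; inorder splits into left=[], right=[]
Reconstructed level-order: [9, 7, 23, 14, 20]


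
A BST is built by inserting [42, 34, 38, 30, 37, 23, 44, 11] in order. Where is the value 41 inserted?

Starting tree (level order): [42, 34, 44, 30, 38, None, None, 23, None, 37, None, 11]
Insertion path: 42 -> 34 -> 38
Result: insert 41 as right child of 38
Final tree (level order): [42, 34, 44, 30, 38, None, None, 23, None, 37, 41, 11]


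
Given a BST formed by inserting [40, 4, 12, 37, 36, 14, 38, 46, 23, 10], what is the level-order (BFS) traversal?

Tree insertion order: [40, 4, 12, 37, 36, 14, 38, 46, 23, 10]
Tree (level-order array): [40, 4, 46, None, 12, None, None, 10, 37, None, None, 36, 38, 14, None, None, None, None, 23]
BFS from the root, enqueuing left then right child of each popped node:
  queue [40] -> pop 40, enqueue [4, 46], visited so far: [40]
  queue [4, 46] -> pop 4, enqueue [12], visited so far: [40, 4]
  queue [46, 12] -> pop 46, enqueue [none], visited so far: [40, 4, 46]
  queue [12] -> pop 12, enqueue [10, 37], visited so far: [40, 4, 46, 12]
  queue [10, 37] -> pop 10, enqueue [none], visited so far: [40, 4, 46, 12, 10]
  queue [37] -> pop 37, enqueue [36, 38], visited so far: [40, 4, 46, 12, 10, 37]
  queue [36, 38] -> pop 36, enqueue [14], visited so far: [40, 4, 46, 12, 10, 37, 36]
  queue [38, 14] -> pop 38, enqueue [none], visited so far: [40, 4, 46, 12, 10, 37, 36, 38]
  queue [14] -> pop 14, enqueue [23], visited so far: [40, 4, 46, 12, 10, 37, 36, 38, 14]
  queue [23] -> pop 23, enqueue [none], visited so far: [40, 4, 46, 12, 10, 37, 36, 38, 14, 23]
Result: [40, 4, 46, 12, 10, 37, 36, 38, 14, 23]


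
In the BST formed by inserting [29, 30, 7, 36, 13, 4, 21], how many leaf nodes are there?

Tree built from: [29, 30, 7, 36, 13, 4, 21]
Tree (level-order array): [29, 7, 30, 4, 13, None, 36, None, None, None, 21]
Rule: A leaf has 0 children.
Per-node child counts:
  node 29: 2 child(ren)
  node 7: 2 child(ren)
  node 4: 0 child(ren)
  node 13: 1 child(ren)
  node 21: 0 child(ren)
  node 30: 1 child(ren)
  node 36: 0 child(ren)
Matching nodes: [4, 21, 36]
Count of leaf nodes: 3


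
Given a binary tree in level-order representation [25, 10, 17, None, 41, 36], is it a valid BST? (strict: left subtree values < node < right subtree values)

Level-order array: [25, 10, 17, None, 41, 36]
Validate using subtree bounds (lo, hi): at each node, require lo < value < hi,
then recurse left with hi=value and right with lo=value.
Preorder trace (stopping at first violation):
  at node 25 with bounds (-inf, +inf): OK
  at node 10 with bounds (-inf, 25): OK
  at node 41 with bounds (10, 25): VIOLATION
Node 41 violates its bound: not (10 < 41 < 25).
Result: Not a valid BST


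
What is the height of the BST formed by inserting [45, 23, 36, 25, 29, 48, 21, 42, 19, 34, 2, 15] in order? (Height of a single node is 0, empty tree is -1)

Insertion order: [45, 23, 36, 25, 29, 48, 21, 42, 19, 34, 2, 15]
Tree (level-order array): [45, 23, 48, 21, 36, None, None, 19, None, 25, 42, 2, None, None, 29, None, None, None, 15, None, 34]
Compute height bottom-up (empty subtree = -1):
  height(15) = 1 + max(-1, -1) = 0
  height(2) = 1 + max(-1, 0) = 1
  height(19) = 1 + max(1, -1) = 2
  height(21) = 1 + max(2, -1) = 3
  height(34) = 1 + max(-1, -1) = 0
  height(29) = 1 + max(-1, 0) = 1
  height(25) = 1 + max(-1, 1) = 2
  height(42) = 1 + max(-1, -1) = 0
  height(36) = 1 + max(2, 0) = 3
  height(23) = 1 + max(3, 3) = 4
  height(48) = 1 + max(-1, -1) = 0
  height(45) = 1 + max(4, 0) = 5
Height = 5


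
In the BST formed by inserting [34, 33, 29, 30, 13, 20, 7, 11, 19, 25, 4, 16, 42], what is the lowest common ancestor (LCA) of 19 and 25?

Tree insertion order: [34, 33, 29, 30, 13, 20, 7, 11, 19, 25, 4, 16, 42]
Tree (level-order array): [34, 33, 42, 29, None, None, None, 13, 30, 7, 20, None, None, 4, 11, 19, 25, None, None, None, None, 16]
In a BST, the LCA of p=19, q=25 is the first node v on the
root-to-leaf path with p <= v <= q (go left if both < v, right if both > v).
Walk from root:
  at 34: both 19 and 25 < 34, go left
  at 33: both 19 and 25 < 33, go left
  at 29: both 19 and 25 < 29, go left
  at 13: both 19 and 25 > 13, go right
  at 20: 19 <= 20 <= 25, this is the LCA
LCA = 20


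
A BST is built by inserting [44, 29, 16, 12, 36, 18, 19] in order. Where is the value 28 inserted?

Starting tree (level order): [44, 29, None, 16, 36, 12, 18, None, None, None, None, None, 19]
Insertion path: 44 -> 29 -> 16 -> 18 -> 19
Result: insert 28 as right child of 19
Final tree (level order): [44, 29, None, 16, 36, 12, 18, None, None, None, None, None, 19, None, 28]


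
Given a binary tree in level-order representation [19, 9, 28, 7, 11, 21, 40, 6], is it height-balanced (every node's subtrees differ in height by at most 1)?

Tree (level-order array): [19, 9, 28, 7, 11, 21, 40, 6]
Definition: a tree is height-balanced if, at every node, |h(left) - h(right)| <= 1 (empty subtree has height -1).
Bottom-up per-node check:
  node 6: h_left=-1, h_right=-1, diff=0 [OK], height=0
  node 7: h_left=0, h_right=-1, diff=1 [OK], height=1
  node 11: h_left=-1, h_right=-1, diff=0 [OK], height=0
  node 9: h_left=1, h_right=0, diff=1 [OK], height=2
  node 21: h_left=-1, h_right=-1, diff=0 [OK], height=0
  node 40: h_left=-1, h_right=-1, diff=0 [OK], height=0
  node 28: h_left=0, h_right=0, diff=0 [OK], height=1
  node 19: h_left=2, h_right=1, diff=1 [OK], height=3
All nodes satisfy the balance condition.
Result: Balanced


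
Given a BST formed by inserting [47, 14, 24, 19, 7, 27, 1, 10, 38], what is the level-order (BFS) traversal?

Tree insertion order: [47, 14, 24, 19, 7, 27, 1, 10, 38]
Tree (level-order array): [47, 14, None, 7, 24, 1, 10, 19, 27, None, None, None, None, None, None, None, 38]
BFS from the root, enqueuing left then right child of each popped node:
  queue [47] -> pop 47, enqueue [14], visited so far: [47]
  queue [14] -> pop 14, enqueue [7, 24], visited so far: [47, 14]
  queue [7, 24] -> pop 7, enqueue [1, 10], visited so far: [47, 14, 7]
  queue [24, 1, 10] -> pop 24, enqueue [19, 27], visited so far: [47, 14, 7, 24]
  queue [1, 10, 19, 27] -> pop 1, enqueue [none], visited so far: [47, 14, 7, 24, 1]
  queue [10, 19, 27] -> pop 10, enqueue [none], visited so far: [47, 14, 7, 24, 1, 10]
  queue [19, 27] -> pop 19, enqueue [none], visited so far: [47, 14, 7, 24, 1, 10, 19]
  queue [27] -> pop 27, enqueue [38], visited so far: [47, 14, 7, 24, 1, 10, 19, 27]
  queue [38] -> pop 38, enqueue [none], visited so far: [47, 14, 7, 24, 1, 10, 19, 27, 38]
Result: [47, 14, 7, 24, 1, 10, 19, 27, 38]


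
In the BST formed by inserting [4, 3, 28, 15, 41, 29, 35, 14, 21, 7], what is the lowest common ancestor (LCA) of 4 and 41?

Tree insertion order: [4, 3, 28, 15, 41, 29, 35, 14, 21, 7]
Tree (level-order array): [4, 3, 28, None, None, 15, 41, 14, 21, 29, None, 7, None, None, None, None, 35]
In a BST, the LCA of p=4, q=41 is the first node v on the
root-to-leaf path with p <= v <= q (go left if both < v, right if both > v).
Walk from root:
  at 4: 4 <= 4 <= 41, this is the LCA
LCA = 4


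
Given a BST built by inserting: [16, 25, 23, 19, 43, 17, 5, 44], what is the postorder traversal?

Tree insertion order: [16, 25, 23, 19, 43, 17, 5, 44]
Tree (level-order array): [16, 5, 25, None, None, 23, 43, 19, None, None, 44, 17]
Postorder traversal: [5, 17, 19, 23, 44, 43, 25, 16]


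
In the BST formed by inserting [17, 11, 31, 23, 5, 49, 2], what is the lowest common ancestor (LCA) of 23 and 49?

Tree insertion order: [17, 11, 31, 23, 5, 49, 2]
Tree (level-order array): [17, 11, 31, 5, None, 23, 49, 2]
In a BST, the LCA of p=23, q=49 is the first node v on the
root-to-leaf path with p <= v <= q (go left if both < v, right if both > v).
Walk from root:
  at 17: both 23 and 49 > 17, go right
  at 31: 23 <= 31 <= 49, this is the LCA
LCA = 31
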